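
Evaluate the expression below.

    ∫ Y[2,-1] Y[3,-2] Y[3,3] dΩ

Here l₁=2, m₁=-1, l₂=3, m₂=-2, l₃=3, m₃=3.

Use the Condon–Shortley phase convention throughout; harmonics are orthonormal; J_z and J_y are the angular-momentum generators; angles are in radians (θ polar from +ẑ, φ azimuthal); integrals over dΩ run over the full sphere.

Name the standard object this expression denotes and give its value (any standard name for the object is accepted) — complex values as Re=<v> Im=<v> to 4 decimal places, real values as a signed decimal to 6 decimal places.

Gaunt coefficient, -0.210261

This is a Gaunt coefficient — the integral of a triple product of spherical harmonics over the sphere.
m-sum 0 ✓  L=8 even ✓  1≤3≤5 ✓
Π(2lᵢ+1) = 5×7×7 = 245
triangle coeff Δ(2,3,3) = 1/3780
Σ_t [0,2]: t=0:+1/24 t=1:−1/4 t=2:+1/24 = -1/6
(3j)²=4/105 [(2 3 3; 0 0 0)], sign=+1
Σ_t [1,1]: t=1:−1/48 = -1/48
(3j)²=5/84 [(2 3 3; -1 -2 3)], sign=-1
⇒ 4πI² = 5/9
I = (-1)√(5/9/(4π)) = -0.21026104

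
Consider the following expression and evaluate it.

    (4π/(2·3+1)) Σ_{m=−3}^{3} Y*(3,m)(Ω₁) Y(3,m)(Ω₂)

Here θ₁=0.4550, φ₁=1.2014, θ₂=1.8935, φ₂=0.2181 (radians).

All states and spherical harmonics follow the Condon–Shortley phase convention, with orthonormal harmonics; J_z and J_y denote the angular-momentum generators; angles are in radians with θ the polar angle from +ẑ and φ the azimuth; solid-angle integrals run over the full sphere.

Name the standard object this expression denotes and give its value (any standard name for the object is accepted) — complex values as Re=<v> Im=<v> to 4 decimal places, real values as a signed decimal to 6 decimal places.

This sum is the spherical-harmonic addition theorem: it equals the Legendre polynomial P_l(cos γ) of the angle γ between the two directions.
Expand P_3 via completeness: Σ_{m} conj(Y_{3,m}) at Ω₁ times Y_{3,m} at Ω₂ —
  term(m=-3) = (-0.012372, 0.002401)   from Y*(Ω₁)=(-0.031689, -0.015803), Y(Ω₂)=(0.282391, -0.216597)
  term(m=-2) = (0.019926, -0.047687)   from Y*(Ω₁)=(-0.131069, 0.119388), Y(Ω₂)=(-0.264212, 0.123162)
  term(m=-1) = (-0.036397, -0.054656)   from Y*(Ω₁)=(0.155598, 0.401887), Y(Ω₂)=(-0.148762, 0.032969)
  term(m=+0) = (0.102468, 0.000000)   from Y*(Ω₁)=(0.346729, -0.000000), Y(Ω₂)=(0.295526, 0.000000)
  term(m=+1) = (-0.036397, 0.054656)   from Y*(Ω₁)=(-0.155598, 0.401887), Y(Ω₂)=(0.148762, 0.032969)
  term(m=+2) = (0.019926, 0.047687)   from Y*(Ω₁)=(-0.131069, -0.119388), Y(Ω₂)=(-0.264212, -0.123162)
  term(m=+3) = (-0.012372, -0.002401)   from Y*(Ω₁)=(0.031689, -0.015803), Y(Ω₂)=(-0.282391, -0.216597)
Σ over m = (0.044783, -0.000000); ×(4π/7) → (0.080393, -0.000000). Real part: 0.080393

Legendre polynomial (addition theorem), +0.080393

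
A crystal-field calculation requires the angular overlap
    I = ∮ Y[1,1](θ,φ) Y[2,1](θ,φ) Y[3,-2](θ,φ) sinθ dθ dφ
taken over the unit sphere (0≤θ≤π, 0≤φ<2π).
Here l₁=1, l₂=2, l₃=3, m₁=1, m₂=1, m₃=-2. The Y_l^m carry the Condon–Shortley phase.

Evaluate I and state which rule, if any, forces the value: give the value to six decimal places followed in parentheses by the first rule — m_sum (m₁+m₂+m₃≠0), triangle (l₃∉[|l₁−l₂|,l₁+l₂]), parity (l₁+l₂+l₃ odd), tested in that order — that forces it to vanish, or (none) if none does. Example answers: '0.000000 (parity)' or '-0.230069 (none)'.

0.261169 (none)

Rules hold: Σm=0, L=6 even, 1≤3≤3.
N = 3·5·7 = 105
Δ = 0!·2!·4!/7! = 1/105
Racah Σ t=0..0: t=0:+1/4 = 1/4
⇒ 3j(1 2 3; 0 0 0)² = 3/35, sgn -1
Racah Σ t=0..0: t=0:+1/12 = 1/12
⇒ 3j(1 2 3; 1 1 -2)² = 2/21, sgn -1
4πI² = N·(3j₀)²·(3jₘ)² = 6/7
I = +1·√(0.857143/4π) = 0.26116903
No selection rule forces the value: the integral is nonzero (none).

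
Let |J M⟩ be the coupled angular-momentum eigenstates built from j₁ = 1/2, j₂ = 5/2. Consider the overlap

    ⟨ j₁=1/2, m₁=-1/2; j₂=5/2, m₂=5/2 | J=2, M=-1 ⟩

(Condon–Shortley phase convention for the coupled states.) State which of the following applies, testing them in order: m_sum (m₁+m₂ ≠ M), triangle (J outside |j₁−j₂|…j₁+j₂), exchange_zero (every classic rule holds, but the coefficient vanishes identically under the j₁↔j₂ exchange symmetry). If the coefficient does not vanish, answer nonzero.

m_sum

m-sum: m₁+m₂ = -1/2+5/2 = 2, M = -1  ✗ ⇒ coefficient is 0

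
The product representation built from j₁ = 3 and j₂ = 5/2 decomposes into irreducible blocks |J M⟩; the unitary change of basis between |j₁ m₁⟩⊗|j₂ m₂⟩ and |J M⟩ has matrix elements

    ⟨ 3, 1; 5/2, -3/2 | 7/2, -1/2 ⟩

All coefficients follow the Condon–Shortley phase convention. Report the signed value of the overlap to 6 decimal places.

+0.356348  (= +√(8/63))

triangle: 2!×4!×3!/10! = 288/3628800
(j±m)!: 4!×2!×1!×4!×3!×4! = 165888
prefactor² = (2J+1)×Δ×N² = 18432/175
  k=0: +1/(0!×2!×2!×1!×2!×2!) = 1/16
  k=1: −1/(1!×1!×1!×0!×3!×3!) = -1/36
Σ = 5/144  ⇒  CG² = 18432/175×(5/144)² = 8/63
CG = +√(8/63) = +0.356348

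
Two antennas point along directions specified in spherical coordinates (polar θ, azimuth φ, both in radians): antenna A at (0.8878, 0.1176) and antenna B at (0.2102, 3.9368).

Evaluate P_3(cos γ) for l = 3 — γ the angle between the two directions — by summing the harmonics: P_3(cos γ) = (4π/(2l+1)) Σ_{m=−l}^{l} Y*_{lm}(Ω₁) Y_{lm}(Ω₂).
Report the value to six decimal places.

Term-by-term m-sum for l=3 (normalisation 4π/7 = 1.795196):
  m=-3: (+0.182733+0.067283i) × (+0.002758+0.002600i) = +0.000329+0.000661i  (running Σ = +0.000329+0.000661i)
  m=-2: (+0.377401+0.090439i) × (-0.000854-0.043507i) = +0.003613-0.016497i  (running Σ = +0.003942-0.015836i)
  m=-1: (+0.246854+0.029165i) × (-0.178573+0.182111i) = -0.049393+0.039747i  (running Σ = -0.045451+0.023911i)
  m=0: (-0.237506-0.000000i) × (+0.650478+0.000000i) = -0.154493-0.000000i  (running Σ = -0.199944+0.023911i)
  m=1: (-0.246854+0.029165i) × (+0.178573+0.182111i) = -0.049393-0.039747i  (running Σ = -0.249336-0.015836i)
  m=2: (+0.377401-0.090439i) × (-0.000854+0.043507i) = +0.003613+0.016497i  (running Σ = -0.245724+0.000661i)
  m=3: (-0.182733+0.067283i) × (-0.002758+0.002600i) = +0.000329-0.000661i  (running Σ = -0.245395+0.000000i)
Total Σ_m = -0.245395+0.000000i. Multiply by 1.795196: -0.440532+0.000000i. P_3(cos γ) = -0.440532

-0.440532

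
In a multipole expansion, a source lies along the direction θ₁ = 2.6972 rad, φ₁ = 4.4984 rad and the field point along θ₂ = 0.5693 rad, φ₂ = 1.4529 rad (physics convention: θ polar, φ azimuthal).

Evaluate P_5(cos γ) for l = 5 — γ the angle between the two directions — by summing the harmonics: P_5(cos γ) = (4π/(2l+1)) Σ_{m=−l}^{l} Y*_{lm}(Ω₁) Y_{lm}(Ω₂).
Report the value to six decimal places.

Summing Y*_{l m}(θ₁,φ₁)·Y_{l m}(θ₂,φ₂) over m ∈ [−5, 5]; prefactor 4π/(2·5+1) = 1.142397:
  m=-5: Y*=(-0.005979, -0.003273)  Y=(0.011743, -0.017558)  product (-0.000128, 0.000067)
  m=-4: Y*=(-0.029672, 0.034185)  Y=(0.092981, 0.047417)  product (-0.004380, 0.001772)
  m=-3: Y*=(0.104293, 0.139503)  Y=(-0.101060, 0.273717)  product (-0.048724, 0.014449)
  m=-2: Y*=(0.371936, -0.169668)  Y=(-0.455041, -0.109329)  product (-0.187796, 0.036543)
  m=-1: Y*=(-0.103578, -0.476625)  Y=(0.033246, -0.280682)  product (-0.137224, 0.013227)
  m=+0: Y*=(0.020908, -0.000000)  Y=(-0.290856, 0.000000)  product (-0.006081, 0.000000)
  m=+1: Y*=(0.103578, -0.476625)  Y=(-0.033246, -0.280682)  product (-0.137224, -0.013227)
  m=+2: Y*=(0.371936, 0.169668)  Y=(-0.455041, 0.109329)  product (-0.187796, -0.036543)
  m=+3: Y*=(-0.104293, 0.139503)  Y=(0.101060, 0.273717)  product (-0.048724, -0.014449)
  m=+4: Y*=(-0.029672, -0.034185)  Y=(0.092981, -0.047417)  product (-0.004380, -0.001772)
  m=+5: Y*=(0.005979, -0.003273)  Y=(-0.011743, -0.017558)  product (-0.000128, -0.000067)
Total Σ_m = (-0.762584, 0.000000). Multiply by 1.142397: (-0.871174, 0.000000). P_5(cos γ) = -0.871174

-0.871174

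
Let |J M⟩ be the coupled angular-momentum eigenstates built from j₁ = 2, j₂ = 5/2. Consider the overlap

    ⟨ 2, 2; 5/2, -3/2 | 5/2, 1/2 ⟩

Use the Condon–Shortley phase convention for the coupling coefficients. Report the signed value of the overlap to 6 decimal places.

+0.621059

triangle: 2!*2!*3!/8! = 24/40320
(j±m)!: 4!*0!*1!*4!*3!*2! = 6912
prefactor² = (2J+1)*Δ*N² = 864/35
  k=0: +1/(0!*2!*0!*1!*2!*2!) = 1/8
Σ = 1/8  ⇒  CG² = 864/35*(1/8)² = 27/70
CG = +√(27/70) = +0.621059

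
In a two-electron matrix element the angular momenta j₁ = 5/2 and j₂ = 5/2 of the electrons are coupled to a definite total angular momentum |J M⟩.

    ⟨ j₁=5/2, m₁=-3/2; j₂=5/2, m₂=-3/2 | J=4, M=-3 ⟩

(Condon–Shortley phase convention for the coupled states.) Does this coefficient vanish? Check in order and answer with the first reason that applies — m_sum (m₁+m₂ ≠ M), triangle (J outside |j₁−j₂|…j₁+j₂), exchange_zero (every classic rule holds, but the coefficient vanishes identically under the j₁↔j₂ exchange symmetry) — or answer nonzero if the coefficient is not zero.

exchange_zero

m-sum: m₁+m₂ = -3/2+(-3/2) = -3, M = -3  ✓
triangle: |j₁−j₂| = 0 ≤ J = 4 ≤ j₁+j₂ = 5  ✓
exchange: j₁=j₂ and m₁=m₂, and (−1)^(j₁+j₂−J) = (−1)^1 = −1 forces ⟨j₁m₁;j₂m₂|JM⟩ = −⟨j₂m₂;j₁m₁|JM⟩ = −⟨j₁m₁;j₂m₂|JM⟩ ⇒ the coefficient vanishes identically
Racah sum check: Σ_k collapses to 0 ⇒ CG = 0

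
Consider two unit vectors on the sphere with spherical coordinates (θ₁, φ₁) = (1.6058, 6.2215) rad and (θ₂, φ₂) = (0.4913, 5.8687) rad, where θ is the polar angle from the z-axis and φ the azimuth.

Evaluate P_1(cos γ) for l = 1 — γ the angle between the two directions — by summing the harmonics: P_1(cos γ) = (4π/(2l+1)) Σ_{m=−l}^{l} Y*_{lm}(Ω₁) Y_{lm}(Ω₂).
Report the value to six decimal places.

0.411587

Term-by-term m-sum for l=1 (normalisation 4π/3 = 4.188790):
  term(m=-1) = 0.05281 + 0.01945j   from Y*(Ω₁)=0.34463 - 0.02129j, Y(Ω₂)=0.14919 + 0.06564j
  term(m=+0) = -0.00737 + 0.00000j   from Y*(Ω₁)=-0.01710 + 0.00000j, Y(Ω₂)=0.43081 + 0.00000j
  term(m=+1) = 0.05281 - 0.01945j   from Y*(Ω₁)=-0.34463 - 0.02129j, Y(Ω₂)=-0.14919 + 0.06564j
Accumulated sum 0.09826 + 0.00000j; after 4π/(2l+1) scaling, 0.41159 + 0.00000j ⇒ P_1 = 0.411587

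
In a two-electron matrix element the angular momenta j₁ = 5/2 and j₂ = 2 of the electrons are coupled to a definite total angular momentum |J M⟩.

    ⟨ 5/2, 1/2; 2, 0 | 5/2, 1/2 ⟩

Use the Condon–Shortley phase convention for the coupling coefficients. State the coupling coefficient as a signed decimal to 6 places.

triangle: 2!·3!·2!/8! = 24/40320
(j±m)!: 3!·2!·2!·2!·3!·2! = 576
prefactor² = (2J+1)·Δ·N² = 72/35
  k=0: +1/(0!·2!·2!·2!·1!·0!) = 1/8
  k=1: −1/(1!·1!·1!·1!·2!·1!) = -1/2
  k=2: +1/(2!·0!·0!·0!·3!·2!) = 1/24
Σ = -1/3  ⇒  CG² = 72/35·(-1/3)² = 8/35
CG = −√(8/35) = -0.478091

-0.478091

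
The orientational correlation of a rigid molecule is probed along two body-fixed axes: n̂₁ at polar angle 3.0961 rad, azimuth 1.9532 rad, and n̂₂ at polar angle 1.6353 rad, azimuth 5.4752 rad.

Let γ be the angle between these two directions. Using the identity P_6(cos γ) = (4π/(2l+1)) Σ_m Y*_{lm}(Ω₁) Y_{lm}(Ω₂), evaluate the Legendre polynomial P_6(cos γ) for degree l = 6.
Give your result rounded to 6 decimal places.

Summing Y*_{l m}(θ₁,φ₁)·Y_{l m}(θ₂,φ₂) over m ∈ [−6, 6]; prefactor 4π/(2·6+1) = 0.966644:
  term(m=-6) = -0.00000 - 0.00000j   from Y*(Ω₁)=0.00000 - 0.00000j, Y(Ω₂)=0.06446 - 0.47271j
  term(m=-5) = 0.00000 + 0.00000j   from Y*(Ω₁)=0.00000 + 0.00000j, Y(Ω₂)=0.06650 + 0.08351j
  term(m=-4) = -0.00000 + 0.00001j   from Y*(Ω₁)=0.00000 + 0.00002j, Y(Ω₂)=0.33627 + 0.03046j
  term(m=-3) = 0.00003 - 0.00005j   from Y*(Ω₁)=-0.00045 + 0.00020j, Y(Ω₂)=-0.09287 + 0.08106j
  term(m=-2) = 0.00233 - 0.00222j   from Y*(Ω₁)=-0.00773 - 0.00742j, Y(Ω₂)=-0.01356 + 0.29996j
  term(m=-1) = -0.01780 + 0.00712j   from Y*(Ω₁)=0.05535 - 0.13762j, Y(Ω₂)=-0.08928 - 0.09341j
  term(m=+0) = -0.28904 + 0.00000j   from Y*(Ω₁)=0.99512 + 0.00000j, Y(Ω₂)=-0.29046 + 0.00000j
  term(m=+1) = -0.01780 - 0.00712j   from Y*(Ω₁)=-0.05535 - 0.13762j, Y(Ω₂)=0.08928 - 0.09341j
  term(m=+2) = 0.00233 + 0.00222j   from Y*(Ω₁)=-0.00773 + 0.00742j, Y(Ω₂)=-0.01356 - 0.29996j
  term(m=+3) = 0.00003 + 0.00005j   from Y*(Ω₁)=0.00045 + 0.00020j, Y(Ω₂)=0.09287 + 0.08106j
  term(m=+4) = -0.00000 - 0.00001j   from Y*(Ω₁)=0.00000 - 0.00002j, Y(Ω₂)=0.33627 - 0.03046j
  term(m=+5) = 0.00000 - 0.00000j   from Y*(Ω₁)=-0.00000 + 0.00000j, Y(Ω₂)=-0.06650 + 0.08351j
  term(m=+6) = -0.00000 + 0.00000j   from Y*(Ω₁)=0.00000 + 0.00000j, Y(Ω₂)=0.06446 + 0.47271j
Total Σ_m = -0.31993 - 0.00000j. Multiply by 0.966644: -0.30925 - 0.00000j. P_6(cos γ) = -0.309255

-0.309255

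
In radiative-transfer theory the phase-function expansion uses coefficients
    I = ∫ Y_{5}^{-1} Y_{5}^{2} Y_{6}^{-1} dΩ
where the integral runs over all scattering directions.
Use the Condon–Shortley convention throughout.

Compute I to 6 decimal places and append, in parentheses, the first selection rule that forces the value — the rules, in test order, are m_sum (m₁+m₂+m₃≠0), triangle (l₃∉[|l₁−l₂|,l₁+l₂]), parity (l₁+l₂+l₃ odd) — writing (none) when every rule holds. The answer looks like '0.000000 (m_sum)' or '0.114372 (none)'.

Checks pass: Σm=0; 16 even; l₃=6∈[0,10].
(2·5+1)(2·5+1)(2·6+1) = 1573
Δ: 4! 6! 6! / 17! → 1/28588560
sum: t=0:+1/345600 t=1:−1/13824 t=2:+1/5184 t=3:−1/13824 t=4:+1/345600 = 7/129600
3j²(5 5 6; 0 0 0) = Δ·Π!·Σ² = 80/7293  (sign +1)
sum: t=1:−1/518400 t=2:+1/23040 t=3:−1/10368 t=4:+1/41472 = -1/32400
3j²(5 5 6; -1 2 -1) = Δ·Π!·Σ² = 128/12155  (sign +1)
combine: 4πI² = 1573·80/7293·128/12155 = 2048/11271
take √, sign +1: I = 0.12024827
No selection rule forces the value: the integral is nonzero (none).

0.120248 (none)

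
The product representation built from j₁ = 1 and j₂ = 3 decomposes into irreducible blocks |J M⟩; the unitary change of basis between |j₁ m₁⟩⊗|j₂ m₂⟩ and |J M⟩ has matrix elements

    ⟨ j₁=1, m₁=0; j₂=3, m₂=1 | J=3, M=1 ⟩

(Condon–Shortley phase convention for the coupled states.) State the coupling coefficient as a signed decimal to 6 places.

−√(1/12) ≈ -0.288675

√[7·1!1!5!/8! · 1!1!4!2!4!2!] = √(48)
  +(−1)^0/∏(0,1,1,4,0,1)! = 1/24  (running 1/24)
  +(−1)^1/∏(1,0,0,3,1,2)! = -1/12  (running -1/24)
⟨..|..⟩ = √(48)·(-1/24) = -0.288675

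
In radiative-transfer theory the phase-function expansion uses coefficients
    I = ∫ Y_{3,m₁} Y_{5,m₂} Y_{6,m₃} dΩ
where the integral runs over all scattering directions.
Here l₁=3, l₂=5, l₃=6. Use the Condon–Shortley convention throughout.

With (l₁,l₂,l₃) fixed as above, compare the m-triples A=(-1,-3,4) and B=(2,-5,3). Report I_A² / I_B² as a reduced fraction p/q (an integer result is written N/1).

Shared (l₁,l₂,l₃)=(3,5,6): N and (l;000)² cancel in I_A²/I_B².
A: Δ = 2!·4!·8!/15! = 1/675675; Racah Σ t=0..2: t=0:+1/69120 t=1:−1/30240 t=2:+1/322560 = -1/64512; ⇒ 3j(3 5 6; -1 -3 4)² = 10/1001, sgn -1
B: Δ = 2!·4!·8!/15! = 1/675675; Racah Σ t=0..0: t=0:+1/483840 = 1/483840; ⇒ 3j(3 5 6; 2 -5 3)² = 6/1001, sgn -1
I_A²/I_B² = (10/1001)/(6/1001) = 5/3

5/3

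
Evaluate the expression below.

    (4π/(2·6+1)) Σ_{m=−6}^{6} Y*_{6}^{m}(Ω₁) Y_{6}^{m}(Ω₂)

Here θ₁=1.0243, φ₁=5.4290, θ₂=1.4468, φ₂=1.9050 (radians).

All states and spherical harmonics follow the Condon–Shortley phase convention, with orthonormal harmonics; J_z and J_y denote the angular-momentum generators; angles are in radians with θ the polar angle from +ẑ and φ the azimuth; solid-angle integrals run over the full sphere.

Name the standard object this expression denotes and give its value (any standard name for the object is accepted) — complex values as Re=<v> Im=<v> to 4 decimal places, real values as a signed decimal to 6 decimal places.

Legendre polynomial (addition theorem), -0.197176

This sum is the spherical-harmonic addition theorem: it equals the Legendre polynomial P_l(cos γ) of the angle γ between the two directions.
Term-by-term m-sum for l=6 (normalisation 4π/13 = 0.966644):
  term(m=-6) = (-0.057374, 0.064937)   from Y*(Ω₁)=(0.075353, 0.172088), Y(Ω₂)=(0.194137, 0.418408)
  term(m=-5) = (0.026382, -0.074289)   from Y*(Ω₁)=(-0.169137, 0.357910), Y(Ω₂)=(-0.198147, 0.019925)
  term(m=-4) = (-0.004437, -0.107709)   from Y*(Ω₁)=(-0.360552, 0.101787), Y(Ω₂)=(-0.066713, 0.279899)
  term(m=-3) = (-0.000562, -0.001247)   from Y*(Ω₁)=(0.005136, 0.003358), Y(Ω₂)=(-0.187894, -0.119954)
  term(m=-2) = (-0.058592, -0.056229)   from Y*(Ω₁)=(0.047414, 0.342467), Y(Ω₂)=(-0.184341, 0.145567)
  term(m=-1) = (0.027140, 0.010916)   from Y*(Ω₁)=(-0.083542, 0.095906), Y(Ω₂)=(-0.075442, -0.217270)
  term(m=+0) = (-0.069094, 0.000000)   from Y*(Ω₁)=(0.313525, -0.000000), Y(Ω₂)=(-0.220379, 0.000000)
  term(m=+1) = (0.027140, -0.010916)   from Y*(Ω₁)=(0.083542, 0.095906), Y(Ω₂)=(0.075442, -0.217270)
  term(m=+2) = (-0.058592, 0.056229)   from Y*(Ω₁)=(0.047414, -0.342467), Y(Ω₂)=(-0.184341, -0.145567)
  term(m=+3) = (-0.000562, 0.001247)   from Y*(Ω₁)=(-0.005136, 0.003358), Y(Ω₂)=(0.187894, -0.119954)
  term(m=+4) = (-0.004437, 0.107709)   from Y*(Ω₁)=(-0.360552, -0.101787), Y(Ω₂)=(-0.066713, -0.279899)
  term(m=+5) = (0.026382, 0.074289)   from Y*(Ω₁)=(0.169137, 0.357910), Y(Ω₂)=(0.198147, 0.019925)
  term(m=+6) = (-0.057374, -0.064937)   from Y*(Ω₁)=(0.075353, -0.172088), Y(Ω₂)=(0.194137, -0.418408)
Σ over m = (-0.203980, 0.000000); ×(4π/13) → (-0.197176, 0.000000). Real part: -0.197176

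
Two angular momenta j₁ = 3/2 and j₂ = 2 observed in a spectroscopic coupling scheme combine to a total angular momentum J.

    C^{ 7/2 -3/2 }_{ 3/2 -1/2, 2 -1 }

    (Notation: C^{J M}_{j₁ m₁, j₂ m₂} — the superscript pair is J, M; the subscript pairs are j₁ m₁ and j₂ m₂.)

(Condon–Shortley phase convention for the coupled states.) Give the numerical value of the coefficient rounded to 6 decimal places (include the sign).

triangle: 0!*3!*4!/8! = 144/40320
(j±m)!: 1!*2!*1!*3!*2!*5! = 2880
prefactor² = (2J+1)*Δ*N² = 576/7
  k=0: +1/(0!*0!*2!*1!*1!*3!) = 1/12
Σ = 1/12  ⇒  CG² = 576/7*(1/12)² = 4/7
CG = +√(4/7) = +0.755929

+0.755929  (= +√(4/7))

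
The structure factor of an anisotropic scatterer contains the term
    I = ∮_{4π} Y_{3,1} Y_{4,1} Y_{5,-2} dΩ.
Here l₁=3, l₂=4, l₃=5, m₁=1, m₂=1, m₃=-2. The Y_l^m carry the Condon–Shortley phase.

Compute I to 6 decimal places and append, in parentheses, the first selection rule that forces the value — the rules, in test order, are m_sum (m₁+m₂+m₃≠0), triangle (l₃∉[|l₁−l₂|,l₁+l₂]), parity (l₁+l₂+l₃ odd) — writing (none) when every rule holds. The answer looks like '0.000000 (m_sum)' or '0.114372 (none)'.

Rules hold: Σm=0, L=12 even, 1≤5≤7.
N = 7·9·11 = 693
Δ = 2!·4!·6!/13! = 1/180180
Racah Σ t=0..2: t=0:+1/576 t=1:−1/144 t=2:+1/576 = -1/288
⇒ 3j(3 4 5; 0 0 0)² = 20/1001, sgn +1
Racah Σ t=0..2: t=0:+1/960 t=1:−1/288 t=2:+1/1728 = -1/540
⇒ 3j(3 4 5; 1 1 -2)² = 128/6435, sgn +1
4πI² = N·(3j₀)²·(3jₘ)² = 512/1859
I = +1·√(0.275417/4π) = 0.14804384
No selection rule forces the value: the integral is nonzero (none).

0.148044 (none)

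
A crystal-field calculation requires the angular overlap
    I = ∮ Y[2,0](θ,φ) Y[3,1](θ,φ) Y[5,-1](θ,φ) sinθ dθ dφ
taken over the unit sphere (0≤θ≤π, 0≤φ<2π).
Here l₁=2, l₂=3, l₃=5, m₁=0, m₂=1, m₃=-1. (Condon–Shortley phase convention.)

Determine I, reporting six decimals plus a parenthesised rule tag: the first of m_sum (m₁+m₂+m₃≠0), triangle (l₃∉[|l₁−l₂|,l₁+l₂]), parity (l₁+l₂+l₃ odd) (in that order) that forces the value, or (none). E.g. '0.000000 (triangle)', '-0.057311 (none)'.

-0.227318 (none)

Checks pass: Σm=0; 10 even; l₃=5∈[1,5].
(2·2+1)(2·3+1)(2·5+1) = 385
Δ: 0! 4! 6! / 11! → 1/2310
sum: t=0:+1/144 = 1/144
3j²(2 3 5; 0 0 0) = Δ·Π!·Σ² = 10/231  (sign -1)
sum: t=0:+1/192 = 1/192
3j²(2 3 5; 0 1 -1) = Δ·Π!·Σ² = 3/77  (sign +1)
combine: 4πI² = 385·10/231·3/77 = 50/77
take √, sign -1: I = -0.22731846
No selection rule forces the value: the integral is nonzero (none).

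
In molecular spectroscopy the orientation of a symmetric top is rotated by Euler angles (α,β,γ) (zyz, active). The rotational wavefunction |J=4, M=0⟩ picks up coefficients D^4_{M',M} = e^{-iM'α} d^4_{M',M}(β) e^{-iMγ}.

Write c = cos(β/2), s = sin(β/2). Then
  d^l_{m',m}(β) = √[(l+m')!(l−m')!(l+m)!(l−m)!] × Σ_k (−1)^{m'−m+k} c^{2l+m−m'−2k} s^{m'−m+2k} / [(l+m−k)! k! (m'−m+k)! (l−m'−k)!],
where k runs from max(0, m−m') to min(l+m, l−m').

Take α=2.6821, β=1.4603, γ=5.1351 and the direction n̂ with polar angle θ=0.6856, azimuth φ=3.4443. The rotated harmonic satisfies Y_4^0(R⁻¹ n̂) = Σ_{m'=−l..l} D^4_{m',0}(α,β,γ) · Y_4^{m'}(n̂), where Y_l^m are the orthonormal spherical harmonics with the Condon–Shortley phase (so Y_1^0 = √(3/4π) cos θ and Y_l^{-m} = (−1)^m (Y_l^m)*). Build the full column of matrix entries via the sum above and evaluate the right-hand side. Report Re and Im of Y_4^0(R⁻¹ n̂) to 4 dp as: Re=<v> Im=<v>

Need the full column D^4_{m',0} for m'=−4..4 at α=2.6821, β=1.4603, γ=5.1351.
cos(β/2)=0.745074, sin(β/2)=0.666981
d^4_{-4,0}: single k=4 term ⇒ +0.510273;  D = -0.134716-0.492169i
d^4_{-3,0}: k∈[3..4] ⇒ +0.806127 -0.645998 = +0.160128;  D = -0.030606+0.157176i
d^4_{-2,0}: k∈[2..4] ⇒ +0.722015 -1.542920 +0.463663 = -0.357241;  D = -0.216712+0.284002i
d^4_{-1,0}: k∈[1..4] ⇒ +0.380212 -1.828123 +1.464987 -0.195664 = -0.178588;  D = +0.160065-0.079203i
d^4_{0,0}: k∈[0..4] ⇒ +0.094972 -1.217714 +2.195613 -0.781991 +0.039166 = +0.330048;  D = +0.330048+0.000000i
d^4_{1,0}: k∈[0..3] ⇒ -0.380212 +1.828123 -1.464987 +0.195664 = +0.178588;  D = -0.160065-0.079203i
d^4_{2,0}: k∈[0..2] ⇒ +0.722015 -1.542920 +0.463663 = -0.357241;  D = -0.216712-0.284002i
d^4_{3,0}: k∈[0..1] ⇒ -0.806127 +0.645998 = -0.160128;  D = +0.030606+0.157176i
d^4_{4,0}: single k=0 term ⇒ +0.510273;  D = -0.134716+0.492169i
Y_4^{m'}(θ=0.6856,φ=3.4443) and Σ D·Y over m':
  (-0.1347-0.4922i)·(+0.0250-0.0666i)  (-0.0306+0.1572i)·(-0.1513+0.1939i)  (-0.2167+0.2840i)·(+0.3522-0.2437i)  (+0.1601-0.0792i)·(-0.2642+0.0825i)  (+0.3300+0.0000i)·(-0.2550+0.0000i)  (-0.1601-0.0792i)·(+0.2642+0.0825i)  (-0.2167-0.2840i)·(+0.3522+0.2437i)  (+0.0306+0.1572i)·(+0.1513+0.1939i)  (-0.1347+0.4922i)·(+0.0250+0.0666i)
Y_4^0(R⁻¹ n̂) = -0.293801-0.000000i

Re=-0.2938 Im=0.0000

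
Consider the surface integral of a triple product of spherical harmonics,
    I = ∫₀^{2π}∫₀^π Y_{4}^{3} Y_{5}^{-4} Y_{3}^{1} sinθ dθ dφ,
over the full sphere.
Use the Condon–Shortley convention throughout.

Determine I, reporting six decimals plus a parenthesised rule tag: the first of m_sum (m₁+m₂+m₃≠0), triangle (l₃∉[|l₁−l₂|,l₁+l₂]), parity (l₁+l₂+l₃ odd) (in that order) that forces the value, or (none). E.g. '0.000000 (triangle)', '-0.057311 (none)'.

0.042401 (none)

Rules hold: Σm=0, L=12 even, 1≤3≤9.
N = 9·11·7 = 693
Δ = 6!·2!·4!/13! = 1/180180
Racah Σ t=2..4: t=2:+1/576 t=3:−1/144 t=4:+1/576 = -1/288
⇒ 3j(4 5 3; 0 0 0)² = 20/1001, sgn +1
Racah Σ t=0..1: t=0:+1/4320 t=1:−1/5760 = 1/17280
⇒ 3j(4 5 3; 3 -4 1)² = 7/4290, sgn +1
4πI² = N·(3j₀)²·(3jₘ)² = 42/1859
I = +1·√(0.0225928/4π) = 0.04240138
No selection rule forces the value: the integral is nonzero (none).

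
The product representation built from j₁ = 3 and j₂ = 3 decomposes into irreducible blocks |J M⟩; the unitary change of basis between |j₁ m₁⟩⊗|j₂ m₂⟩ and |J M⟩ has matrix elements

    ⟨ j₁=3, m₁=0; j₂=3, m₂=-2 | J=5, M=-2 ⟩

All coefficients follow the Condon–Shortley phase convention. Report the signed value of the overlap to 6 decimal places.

√[11·1!5!5!/12! · 3!3!1!5!3!7!] = √(43200)
  +(−1)^0/∏(0,1,3,1,2,4)! = 1/288  (running 1/288)
  +(−1)^1/∏(1,0,2,0,3,5)! = -1/1440  (running 1/360)
⟨..|..⟩ = √(43200)·(1/360) = +0.577350

+0.577350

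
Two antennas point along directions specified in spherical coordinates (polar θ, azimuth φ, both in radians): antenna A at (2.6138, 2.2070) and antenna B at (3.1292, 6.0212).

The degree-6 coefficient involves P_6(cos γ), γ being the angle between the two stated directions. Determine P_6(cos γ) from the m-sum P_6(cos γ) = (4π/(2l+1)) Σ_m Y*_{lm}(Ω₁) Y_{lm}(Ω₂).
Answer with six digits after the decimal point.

Term-by-term m-sum for l=6 (normalisation 4π/13 = 0.966644):
  m=-6: (0.006151, 0.004930) × (-0.000000, 0.000000) = (-0.000000, 0.000000)  (running Σ = (-0.000000, 0.000000))
  m=-5: (-0.001846, 0.046806) × (-0.000000, -0.000000) = (0.000000, -0.000000)  (running Σ = (0.000000, -0.000000))
  m=-4: (-0.136885, 0.093002) × (0.000000, 0.000000) = (-0.000000, -0.000000)  (running Σ = (-0.000000, -0.000000))
  m=-3: (-0.353355, -0.124126) × (-0.000007, -0.000007) = (0.000002, 0.000003)  (running Σ = (0.000002, 0.000003))
  m=-2: (-0.144457, -0.469669) × (0.000693, 0.000400) = (0.000088, -0.000383)  (running Σ = (0.000090, -0.000380))
  m=-1: (0.105642, -0.143018) × (-0.039419, -0.010570) = (-0.005676, 0.004521)  (running Σ = (-0.005586, 0.004141))
  m=0: (-0.385414, -0.000000) × (1.015468, 0.000000) = (-0.391376, -0.000000)  (running Σ = (-0.396962, 0.004141))
  m=1: (-0.105642, -0.143018) × (0.039419, -0.010570) = (-0.005676, -0.004521)  (running Σ = (-0.402638, -0.000380))
  m=2: (-0.144457, 0.469669) × (0.000693, -0.000400) = (0.000088, 0.000383)  (running Σ = (-0.402550, 0.000003))
  m=3: (0.353355, -0.124126) × (0.000007, -0.000007) = (0.000002, -0.000003)  (running Σ = (-0.402549, -0.000000))
  m=4: (-0.136885, -0.093002) × (0.000000, -0.000000) = (-0.000000, 0.000000)  (running Σ = (-0.402549, -0.000000))
  m=5: (0.001846, 0.046806) × (0.000000, -0.000000) = (0.000000, 0.000000)  (running Σ = (-0.402549, 0.000000))
  m=6: (0.006151, -0.004930) × (-0.000000, -0.000000) = (-0.000000, -0.000000)  (running Σ = (-0.402549, -0.000000))
Total Σ_m = (-0.402549, -0.000000). Multiply by 0.966644: (-0.389121, -0.000000). P_6(cos γ) = -0.389121

-0.389121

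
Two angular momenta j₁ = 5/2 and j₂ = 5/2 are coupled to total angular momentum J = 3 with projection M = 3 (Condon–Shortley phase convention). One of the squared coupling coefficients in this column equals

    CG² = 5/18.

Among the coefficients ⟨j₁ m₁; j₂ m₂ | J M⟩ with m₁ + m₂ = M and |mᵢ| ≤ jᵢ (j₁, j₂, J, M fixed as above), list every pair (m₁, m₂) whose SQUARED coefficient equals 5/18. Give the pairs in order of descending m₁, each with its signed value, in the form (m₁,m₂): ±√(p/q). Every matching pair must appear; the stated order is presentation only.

Admissible pairs with m₁+m₂ = M = 3: (1/2,5/2), (3/2,3/2), (5/2,1/2)
  (m₁,m₂)=(5/2,1/2): CG² = 5/18, CG = +√(5/18)   ← matches the target
  (m₁,m₂)=(3/2,3/2): CG² = 4/9, CG = −√(4/9)
  (m₁,m₂)=(1/2,5/2): CG² = 5/18, CG = +√(5/18)   ← matches the target
Pairs with CG² = 5/18: (5/2,1/2): +√(5/18); (1/2,5/2): +√(5/18)

(5/2,1/2): +√(5/18); (1/2,5/2): +√(5/18)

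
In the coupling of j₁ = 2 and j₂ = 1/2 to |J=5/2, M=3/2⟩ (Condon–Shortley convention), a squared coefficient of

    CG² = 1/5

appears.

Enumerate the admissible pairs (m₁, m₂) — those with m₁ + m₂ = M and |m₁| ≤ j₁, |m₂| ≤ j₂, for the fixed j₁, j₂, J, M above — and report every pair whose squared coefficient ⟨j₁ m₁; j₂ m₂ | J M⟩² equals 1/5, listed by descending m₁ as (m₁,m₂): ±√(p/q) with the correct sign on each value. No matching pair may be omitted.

Admissible pairs with m₁+m₂ = M = 3/2: (1,1/2), (2,-1/2)
  (m₁,m₂)=(2,-1/2): CG² = 1/5, CG = +√(1/5)   ← matches the target
  (m₁,m₂)=(1,1/2): CG² = 4/5, CG = +√(4/5)
Pairs with CG² = 1/5: (2,-1/2): +√(1/5)

(2,-1/2): +√(1/5)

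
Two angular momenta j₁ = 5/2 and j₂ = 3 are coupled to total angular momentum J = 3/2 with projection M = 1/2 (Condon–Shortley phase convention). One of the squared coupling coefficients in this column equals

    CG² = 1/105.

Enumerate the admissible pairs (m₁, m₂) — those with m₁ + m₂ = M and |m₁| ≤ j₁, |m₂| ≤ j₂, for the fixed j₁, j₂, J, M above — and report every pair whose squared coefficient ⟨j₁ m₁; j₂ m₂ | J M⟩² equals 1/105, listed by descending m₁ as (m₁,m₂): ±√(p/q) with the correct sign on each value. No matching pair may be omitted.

(-1/2,1): −√(1/105)

Admissible pairs with m₁+m₂ = M = 1/2: (-5/2,3), (-3/2,2), (-1/2,1), (1/2,0), (3/2,-1), (5/2,-2)
  (m₁,m₂)=(5/2,-2): CG² = 5/21, CG = +√(5/21)
  (m₁,m₂)=(3/2,-1): CG² = 7/30, CG = −√(7/30)
  (m₁,m₂)=(1/2,0): CG² = 4/35, CG = +√(4/35)
  (m₁,m₂)=(-1/2,1): CG² = 1/105, CG = −√(1/105)   ← matches the target
  (m₁,m₂)=(-3/2,2): CG² = 1/21, CG = −√(1/21)
  (m₁,m₂)=(-5/2,3): CG² = 5/14, CG = +√(5/14)
Pairs with CG² = 1/105: (-1/2,1): −√(1/105)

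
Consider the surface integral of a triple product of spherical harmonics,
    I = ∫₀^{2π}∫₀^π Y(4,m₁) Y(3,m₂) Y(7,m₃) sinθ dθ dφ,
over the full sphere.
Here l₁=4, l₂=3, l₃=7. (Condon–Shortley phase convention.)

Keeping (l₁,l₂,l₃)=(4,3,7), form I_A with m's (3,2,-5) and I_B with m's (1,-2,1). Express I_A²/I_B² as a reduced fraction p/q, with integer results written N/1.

33/7

Same 4,3,7: normalisation and zero-m 3j drop out of the ratio.
A: Δ: 0! 8! 6! / 15! → 1/45045; sum: t=0:+1/604800 = 1/604800; 3j²(4 3 7; 3 2 -5) = Δ·Π!·Σ² = 16/455  (sign +1)
B: Δ: 0! 8! 6! / 15! → 1/45045; sum: t=0:+1/86400 = 1/86400; 3j²(4 3 7; 1 -2 1) = Δ·Π!·Σ² = 16/2145  (sign +1)
I_A²/I_B² = (16/455)/(16/2145) = 33/7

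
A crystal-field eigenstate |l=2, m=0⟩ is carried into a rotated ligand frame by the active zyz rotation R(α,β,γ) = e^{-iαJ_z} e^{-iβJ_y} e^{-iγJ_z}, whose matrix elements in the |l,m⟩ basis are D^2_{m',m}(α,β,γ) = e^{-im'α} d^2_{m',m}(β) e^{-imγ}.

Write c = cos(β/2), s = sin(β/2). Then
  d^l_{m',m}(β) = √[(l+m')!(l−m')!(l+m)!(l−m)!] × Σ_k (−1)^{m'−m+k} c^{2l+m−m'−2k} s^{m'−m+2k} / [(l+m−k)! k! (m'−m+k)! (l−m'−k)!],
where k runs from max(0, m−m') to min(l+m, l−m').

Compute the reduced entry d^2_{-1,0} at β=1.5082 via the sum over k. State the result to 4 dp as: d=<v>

d^2_{-1,0}(β=1.5082) via the finite sum:
With c≡cos(β/2)=0.728888 and s≡sin(β/2)=0.684633, N=[1·6·2·2]^{1/2}=4.898979
The bounds max(0,m−m')=1 and min(l+m,l−m')=2 give 2 terms
  k=1: (−1)^0·4.8990/(2)·0.7289^3·0.6846^1 = +0.649405
  k=2: (−1)^1·4.8990/(2)·0.7289^1·0.6846^3 = -0.572941
d^2_{-1,0}(1.5082) = +0.649405 -0.572941 = +0.076464

d=0.0765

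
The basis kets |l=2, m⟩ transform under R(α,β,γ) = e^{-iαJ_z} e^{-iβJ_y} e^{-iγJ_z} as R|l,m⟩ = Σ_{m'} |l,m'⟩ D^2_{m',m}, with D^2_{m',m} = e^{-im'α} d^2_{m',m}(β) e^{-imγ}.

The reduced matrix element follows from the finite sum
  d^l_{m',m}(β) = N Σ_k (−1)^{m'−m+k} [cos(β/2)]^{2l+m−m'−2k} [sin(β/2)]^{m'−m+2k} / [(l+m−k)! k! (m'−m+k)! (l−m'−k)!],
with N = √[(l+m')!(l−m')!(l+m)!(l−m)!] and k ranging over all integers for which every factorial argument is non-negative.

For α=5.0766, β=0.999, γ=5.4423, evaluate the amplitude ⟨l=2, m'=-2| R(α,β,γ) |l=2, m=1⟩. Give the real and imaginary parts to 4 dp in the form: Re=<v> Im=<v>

D^2_{-2,1}(5.0766,0.9990,5.4423) = e^{-i·-2·5.0766}·d^2_{-2,1}(0.9990)·e^{-i·1·5.4423}. Compute d first:
Half-angle: c=0.877822, s=0.478987. N=√(1·24·6·1)=12.000000
Admissible k: 3..3 (factorial args all ≥0)
  k=3: (−1)^0·12.0000/(6)·0.8778^1·0.4790^3 = +0.192933
d^2_{-2,1}(0.9990) = +0.192933
Attach z-rotation phases: D = e^{-i(-2)(5.0766)}·(+0.192933)·e^{-i(1)(5.4423)} = -0.000287-0.192933i

Re=-0.0003 Im=-0.1929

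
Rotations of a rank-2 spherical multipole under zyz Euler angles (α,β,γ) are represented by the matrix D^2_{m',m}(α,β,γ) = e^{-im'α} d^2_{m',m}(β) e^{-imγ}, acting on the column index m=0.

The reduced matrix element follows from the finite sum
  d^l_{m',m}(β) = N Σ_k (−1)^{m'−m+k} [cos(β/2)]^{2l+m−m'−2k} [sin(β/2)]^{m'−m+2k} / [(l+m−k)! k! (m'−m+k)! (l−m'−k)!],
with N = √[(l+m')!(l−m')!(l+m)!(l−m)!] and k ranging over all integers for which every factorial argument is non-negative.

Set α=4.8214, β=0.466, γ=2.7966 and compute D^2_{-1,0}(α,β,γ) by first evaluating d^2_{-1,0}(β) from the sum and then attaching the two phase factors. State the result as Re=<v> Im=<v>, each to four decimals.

First d^2_{-1,0}(β=0.4660), then the phase factors e^{-i(-1)α} and e^{-i(0)γ}:
c=cos(0.466000/2)=0.972978, s=sin(0.466000/2)=0.230897; N=√[1·6·2·2]=4.898979
The bounds max(0,m−m')=1 and min(l+m,l−m')=2 give 2 terms
  k=1: (−1)^0·4.8990/(2)·0.9730^3·0.2309^1 = +0.520960
  k=2: (−1)^1·4.8990/(2)·0.9730^1·0.2309^3 = -0.029338
d^2_{-1,0}(0.4660) = +0.520960 -0.029338 = +0.491621
D = (+0.108795-0.994064i)·(+0.491621)·(+1.000000+0.000000i) = +0.053486-0.488703i

Re=0.0535 Im=-0.4887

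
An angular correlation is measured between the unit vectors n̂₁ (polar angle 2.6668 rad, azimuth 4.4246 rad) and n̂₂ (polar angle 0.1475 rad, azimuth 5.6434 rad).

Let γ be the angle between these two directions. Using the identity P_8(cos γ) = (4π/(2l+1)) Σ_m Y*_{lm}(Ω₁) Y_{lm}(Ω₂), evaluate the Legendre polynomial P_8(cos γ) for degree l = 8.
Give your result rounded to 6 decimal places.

Term-by-term m-sum for l=8 (normalisation 4π/17 = 0.739198):
  m=-8: (-0.000657-0.000732i) × (+0.000000-0.000000i) = -0.000000+0.000000i  (running Σ = -0.000000+0.000000i)
  m=-7: (-0.006911+0.003285i) × (-0.000001-0.000003i) = +0.000000+0.000000i  (running Σ = +0.000000+0.000000i)
  m=-6: (+0.005798+0.036879i) × (-0.000040-0.000033i) = +0.000001-0.000002i  (running Σ = +0.000001-0.000002i)
  m=-5: (+0.126904+0.016830i) × (-0.000643-0.000037i) = -0.000081-0.000016i  (running Σ = -0.000080-0.000017i)
  m=-4: (+0.127046-0.284767i) × (-0.004980+0.003280i) = +0.000301+0.001835i  (running Σ = +0.000221+0.001818i)
  m=-3: (-0.385616-0.329728i) × (-0.013952+0.038394i) = +0.018040-0.010205i  (running Σ = +0.018261-0.008387i)
  m=-2: (-0.362137+0.234978i) × (+0.056670+0.189060i) = -0.064947-0.055149i  (running Σ = -0.046686-0.063536i)
  m=-1: (-0.025866-0.087383i) × (+0.477664+0.355482i) = +0.018708-0.050935i  (running Σ = -0.027978-0.114471i)
  m=0: (-0.467443-0.000000i) × (+0.749957+0.000000i) = -0.350562-0.000000i  (running Σ = -0.378540-0.114471i)
  m=1: (+0.025866-0.087383i) × (-0.477664+0.355482i) = +0.018708+0.050935i  (running Σ = -0.359832-0.063536i)
  m=2: (-0.362137-0.234978i) × (+0.056670-0.189060i) = -0.064947+0.055149i  (running Σ = -0.424780-0.008387i)
  m=3: (+0.385616-0.329728i) × (+0.013952+0.038394i) = +0.018040+0.010205i  (running Σ = -0.406740+0.001818i)
  m=4: (+0.127046+0.284767i) × (-0.004980-0.003280i) = +0.000301-0.001835i  (running Σ = -0.406439-0.000017i)
  m=5: (-0.126904+0.016830i) × (+0.000643-0.000037i) = -0.000081+0.000016i  (running Σ = -0.406520-0.000002i)
  m=6: (+0.005798-0.036879i) × (-0.000040+0.000033i) = +0.000001+0.000002i  (running Σ = -0.406519+0.000000i)
  m=7: (+0.006911+0.003285i) × (+0.000001-0.000003i) = +0.000000-0.000000i  (running Σ = -0.406519+0.000000i)
  m=8: (-0.000657+0.000732i) × (+0.000000+0.000000i) = -0.000000-0.000000i  (running Σ = -0.406519-0.000000i)
Accumulated sum -0.406519-0.000000i; after 4π/(2l+1) scaling, -0.300498-0.000000i ⇒ P_8 = -0.300498

-0.300498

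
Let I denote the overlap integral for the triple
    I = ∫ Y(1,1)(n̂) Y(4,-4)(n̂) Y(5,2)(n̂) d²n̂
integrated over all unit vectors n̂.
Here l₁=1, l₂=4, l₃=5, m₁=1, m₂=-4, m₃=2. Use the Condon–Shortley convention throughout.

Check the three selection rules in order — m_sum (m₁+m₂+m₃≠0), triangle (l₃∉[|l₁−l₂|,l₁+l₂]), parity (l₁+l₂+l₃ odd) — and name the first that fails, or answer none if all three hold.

m_sum

azimuthal sum: 1 − 4 + 2 = -1  ✗
3 ≤ 5 ≤ 5 (triangle on l)
L = 1 + 4 + 5 = 10 (even)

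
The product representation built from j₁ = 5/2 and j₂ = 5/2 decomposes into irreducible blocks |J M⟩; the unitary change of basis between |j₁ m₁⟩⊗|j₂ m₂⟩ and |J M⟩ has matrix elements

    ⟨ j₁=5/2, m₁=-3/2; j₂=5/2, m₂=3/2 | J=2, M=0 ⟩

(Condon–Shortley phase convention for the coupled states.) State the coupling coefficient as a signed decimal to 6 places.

-0.109109

triangle: 3!×2!×2!/8! = 24/40320
(j±m)!: 1!×4!×4!×1!×2!×2! = 2304
prefactor² = (2J+1)×Δ×N² = 48/7
  k=2: +1/(2!×1!×2!×2!×0!×0!) = 1/8
  k=3: −1/(3!×0!×1!×1!×1!×1!) = -1/6
Σ = -1/24  ⇒  CG² = 48/7×(-1/24)² = 1/84
CG = −√(1/84) = -0.109109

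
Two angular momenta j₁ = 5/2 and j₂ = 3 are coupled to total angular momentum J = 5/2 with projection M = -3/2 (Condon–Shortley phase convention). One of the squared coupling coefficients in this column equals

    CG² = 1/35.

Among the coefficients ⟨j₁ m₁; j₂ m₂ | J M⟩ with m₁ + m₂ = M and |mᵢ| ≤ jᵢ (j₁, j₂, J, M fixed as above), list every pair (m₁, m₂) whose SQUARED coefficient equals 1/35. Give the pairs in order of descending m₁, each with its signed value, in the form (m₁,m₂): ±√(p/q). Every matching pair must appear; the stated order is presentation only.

(-1/2,-1): −√(1/35)

Admissible pairs with m₁+m₂ = M = -3/2: (-5/2,1), (-3/2,0), (-1/2,-1), (1/2,-2), (3/2,-3)
  (m₁,m₂)=(3/2,-3): CG² = 8/21, CG = +√(8/21)
  (m₁,m₂)=(1/2,-2): CG² = 1/14, CG = −√(1/14)
  (m₁,m₂)=(-1/2,-1): CG² = 1/35, CG = −√(1/35)   ← matches the target
  (m₁,m₂)=(-3/2,0): CG² = 7/30, CG = +√(7/30)
  (m₁,m₂)=(-5/2,1): CG² = 2/7, CG = −√(2/7)
Pairs with CG² = 1/35: (-1/2,-1): −√(1/35)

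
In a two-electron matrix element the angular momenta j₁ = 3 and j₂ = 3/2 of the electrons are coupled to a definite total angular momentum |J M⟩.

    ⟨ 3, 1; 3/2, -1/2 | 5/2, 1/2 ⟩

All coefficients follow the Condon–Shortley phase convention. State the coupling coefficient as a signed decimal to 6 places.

j₁+j₂−J=2  J+j₁−j₂=4  J−j₁+j₂=1  j₁+j₂+J+1=8
(j₁±m₁, j₂±m₂, J±M) = (4,2,1,2,3,2)
P² = 288/35
sum k=0..1:
  [0] +1/8 = 1/8
  [1] −1/6 = -1/6
S = -1/24
C² = P²·S² = 1/70 ; C = -0.119523

−√(1/70) = -0.119523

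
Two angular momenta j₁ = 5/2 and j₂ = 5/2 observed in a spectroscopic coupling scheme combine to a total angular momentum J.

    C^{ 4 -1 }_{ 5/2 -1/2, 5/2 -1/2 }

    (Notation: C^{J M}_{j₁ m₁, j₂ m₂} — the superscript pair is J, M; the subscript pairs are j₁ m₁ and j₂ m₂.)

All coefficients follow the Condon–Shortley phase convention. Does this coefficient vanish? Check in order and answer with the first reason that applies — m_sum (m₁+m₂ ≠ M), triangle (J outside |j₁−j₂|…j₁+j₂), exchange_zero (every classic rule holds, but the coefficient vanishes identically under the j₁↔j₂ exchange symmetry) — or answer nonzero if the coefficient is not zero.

m-sum: m₁+m₂ = -1/2+(-1/2) = -1, M = -1  ✓
triangle: |j₁−j₂| = 0 ≤ J = 4 ≤ j₁+j₂ = 5  ✓
exchange: j₁=j₂ and m₁=m₂, and (−1)^(j₁+j₂−J) = (−1)^1 = −1 forces ⟨j₁m₁;j₂m₂|JM⟩ = −⟨j₂m₂;j₁m₁|JM⟩ = −⟨j₁m₁;j₂m₂|JM⟩ ⇒ the coefficient vanishes identically
Racah sum check: Σ_k collapses to 0 ⇒ CG = 0

exchange_zero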